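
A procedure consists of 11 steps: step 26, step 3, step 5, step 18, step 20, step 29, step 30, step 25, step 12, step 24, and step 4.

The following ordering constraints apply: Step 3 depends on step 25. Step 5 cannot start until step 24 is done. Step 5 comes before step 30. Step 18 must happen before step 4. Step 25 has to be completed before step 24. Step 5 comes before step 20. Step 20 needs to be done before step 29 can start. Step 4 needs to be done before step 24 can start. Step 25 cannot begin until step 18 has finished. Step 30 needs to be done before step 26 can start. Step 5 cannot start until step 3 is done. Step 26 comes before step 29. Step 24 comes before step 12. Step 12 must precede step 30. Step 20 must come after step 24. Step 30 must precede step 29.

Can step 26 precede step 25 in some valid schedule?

There is a dependency chain step 25 → step 3 → step 5 → step 30 → step 26, so step 26 always comes after step 25.
So no valid ordering can have step 26 before step 25.

No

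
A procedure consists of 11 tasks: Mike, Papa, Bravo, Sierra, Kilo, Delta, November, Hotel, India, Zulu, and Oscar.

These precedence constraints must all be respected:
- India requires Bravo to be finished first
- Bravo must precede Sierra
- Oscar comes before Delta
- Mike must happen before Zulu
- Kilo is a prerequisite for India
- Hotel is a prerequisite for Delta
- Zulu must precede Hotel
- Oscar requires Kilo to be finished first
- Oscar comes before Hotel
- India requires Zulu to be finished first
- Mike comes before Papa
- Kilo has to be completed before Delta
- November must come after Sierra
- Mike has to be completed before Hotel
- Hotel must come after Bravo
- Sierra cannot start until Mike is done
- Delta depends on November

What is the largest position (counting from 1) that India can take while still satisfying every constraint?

11

India has no required successors, so nothing stops it from going last (position 11).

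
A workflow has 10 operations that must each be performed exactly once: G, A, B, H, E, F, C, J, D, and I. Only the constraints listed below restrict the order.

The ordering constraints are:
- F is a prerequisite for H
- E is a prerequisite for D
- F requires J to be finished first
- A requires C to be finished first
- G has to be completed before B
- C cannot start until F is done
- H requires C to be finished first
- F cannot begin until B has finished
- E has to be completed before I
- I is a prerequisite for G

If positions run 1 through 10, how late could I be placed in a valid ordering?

Following every chain forward from I, the operations that must come later are G, A, B, H, F, C — 6 of them.
So at least 6 operations follow I, putting I no later than position 4. That position is achievable by scheduling everything else first.

4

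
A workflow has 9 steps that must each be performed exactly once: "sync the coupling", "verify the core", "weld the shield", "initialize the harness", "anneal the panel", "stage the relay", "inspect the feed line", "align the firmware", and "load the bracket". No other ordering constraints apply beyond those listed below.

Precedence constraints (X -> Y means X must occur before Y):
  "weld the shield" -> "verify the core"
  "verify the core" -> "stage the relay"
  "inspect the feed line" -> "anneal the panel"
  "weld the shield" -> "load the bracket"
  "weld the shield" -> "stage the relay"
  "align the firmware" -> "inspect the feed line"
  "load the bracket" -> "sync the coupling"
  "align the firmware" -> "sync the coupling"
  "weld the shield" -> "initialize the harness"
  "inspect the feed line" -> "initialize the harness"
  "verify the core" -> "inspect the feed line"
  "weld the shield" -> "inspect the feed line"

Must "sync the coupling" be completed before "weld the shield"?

No

There is a chain "weld the shield" → "load the bracket" → "sync the coupling", which puts "weld the shield" before "sync the coupling".
So "sync the coupling" never precedes "weld the shield".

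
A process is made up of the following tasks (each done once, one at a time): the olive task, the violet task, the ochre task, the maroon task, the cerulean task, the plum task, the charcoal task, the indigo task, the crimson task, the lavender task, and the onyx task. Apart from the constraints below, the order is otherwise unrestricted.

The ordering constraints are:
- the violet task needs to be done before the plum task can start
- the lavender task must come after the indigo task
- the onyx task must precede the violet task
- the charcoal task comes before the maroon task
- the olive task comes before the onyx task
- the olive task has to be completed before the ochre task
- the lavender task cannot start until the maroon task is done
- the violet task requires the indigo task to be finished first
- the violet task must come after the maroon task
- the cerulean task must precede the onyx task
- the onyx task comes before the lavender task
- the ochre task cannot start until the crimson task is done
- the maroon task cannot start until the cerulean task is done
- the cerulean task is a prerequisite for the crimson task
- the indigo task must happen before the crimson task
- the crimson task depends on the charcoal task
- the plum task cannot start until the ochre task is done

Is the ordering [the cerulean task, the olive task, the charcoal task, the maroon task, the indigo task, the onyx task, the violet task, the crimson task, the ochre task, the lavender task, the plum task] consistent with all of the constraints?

Every stated constraint is respected: the cerulean task sits at position 1, ahead of the crimson task at position 8, and each of the other listed pairs likewise has the predecessor earlier in the sequence.

Yes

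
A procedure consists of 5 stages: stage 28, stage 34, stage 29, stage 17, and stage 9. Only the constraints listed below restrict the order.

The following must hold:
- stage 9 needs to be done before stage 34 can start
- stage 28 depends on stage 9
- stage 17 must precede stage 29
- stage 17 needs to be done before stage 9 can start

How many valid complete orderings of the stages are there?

8

Only stage 17 has no prerequisites, so it must go first.
Systematically extending each partial ordering one stage at a time and counting, there are 8 complete orderings.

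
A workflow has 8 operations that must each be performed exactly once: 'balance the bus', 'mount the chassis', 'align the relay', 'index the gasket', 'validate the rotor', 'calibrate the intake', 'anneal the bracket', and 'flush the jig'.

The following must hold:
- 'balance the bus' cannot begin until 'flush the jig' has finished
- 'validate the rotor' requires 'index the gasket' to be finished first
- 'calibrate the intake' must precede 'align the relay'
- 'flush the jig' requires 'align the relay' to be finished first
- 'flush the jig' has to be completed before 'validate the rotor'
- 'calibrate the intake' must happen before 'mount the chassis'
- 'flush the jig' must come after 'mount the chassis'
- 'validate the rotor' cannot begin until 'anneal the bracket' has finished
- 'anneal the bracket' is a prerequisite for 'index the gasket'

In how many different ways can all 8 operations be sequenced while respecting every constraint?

2 operations have no prerequisites ('calibrate the intake', 'anneal the bracket'), so any of them could come first.
Enumerating by repeatedly choosing an available operation (one whose prerequisites are all placed) gives 72 distinct complete orderings.

72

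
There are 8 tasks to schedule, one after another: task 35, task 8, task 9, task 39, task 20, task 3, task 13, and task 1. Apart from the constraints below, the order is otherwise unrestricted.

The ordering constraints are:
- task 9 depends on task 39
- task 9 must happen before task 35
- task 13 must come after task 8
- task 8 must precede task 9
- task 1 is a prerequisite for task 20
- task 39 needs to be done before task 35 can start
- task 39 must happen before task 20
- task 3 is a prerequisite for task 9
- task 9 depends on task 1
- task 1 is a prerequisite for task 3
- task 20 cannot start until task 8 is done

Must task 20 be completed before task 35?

No

Nothing in the constraints links task 20 and task 35; they are unordered relative to each other.
There exist valid orderings with task 35 before task 20, so task 20 is not required to come first.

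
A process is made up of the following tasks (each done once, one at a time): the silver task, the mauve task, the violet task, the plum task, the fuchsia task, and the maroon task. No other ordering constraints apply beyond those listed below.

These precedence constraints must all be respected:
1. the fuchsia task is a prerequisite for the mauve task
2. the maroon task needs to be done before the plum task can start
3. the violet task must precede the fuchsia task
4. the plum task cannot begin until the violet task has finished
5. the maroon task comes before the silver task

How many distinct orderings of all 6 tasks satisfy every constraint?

35

The tasks with no prerequisites are the violet task, the maroon task; any of them can be placed first.
Counting all ways to extend the partial order to a total order gives 35.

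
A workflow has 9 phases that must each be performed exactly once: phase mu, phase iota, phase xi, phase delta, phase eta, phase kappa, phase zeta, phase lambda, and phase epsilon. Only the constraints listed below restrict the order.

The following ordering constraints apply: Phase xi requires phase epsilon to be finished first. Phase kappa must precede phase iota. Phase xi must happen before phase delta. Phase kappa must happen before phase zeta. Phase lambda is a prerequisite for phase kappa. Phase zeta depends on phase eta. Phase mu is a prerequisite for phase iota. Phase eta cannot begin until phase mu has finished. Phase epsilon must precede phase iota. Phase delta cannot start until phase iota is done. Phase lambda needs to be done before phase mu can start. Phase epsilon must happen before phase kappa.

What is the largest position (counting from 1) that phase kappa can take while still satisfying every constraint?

Every phase that must follow phase kappa has to come after it. Tracing all chains starting from phase kappa, those phases are: phase iota, phase delta, phase zeta — 3 in total.
So at least 3 phases follow phase kappa, putting phase kappa no later than position 6. That position is achievable by scheduling everything else first.

6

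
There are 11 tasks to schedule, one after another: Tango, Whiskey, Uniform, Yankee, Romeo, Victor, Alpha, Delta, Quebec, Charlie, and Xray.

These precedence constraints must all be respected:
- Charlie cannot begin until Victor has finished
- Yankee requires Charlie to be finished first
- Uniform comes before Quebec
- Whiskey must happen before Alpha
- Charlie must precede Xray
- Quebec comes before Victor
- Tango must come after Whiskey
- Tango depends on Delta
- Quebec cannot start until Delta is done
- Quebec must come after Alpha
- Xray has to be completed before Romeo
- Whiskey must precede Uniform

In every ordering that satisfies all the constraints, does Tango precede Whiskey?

There is a chain Whiskey → Tango, which puts Whiskey before Tango.
So Tango never precedes Whiskey.

No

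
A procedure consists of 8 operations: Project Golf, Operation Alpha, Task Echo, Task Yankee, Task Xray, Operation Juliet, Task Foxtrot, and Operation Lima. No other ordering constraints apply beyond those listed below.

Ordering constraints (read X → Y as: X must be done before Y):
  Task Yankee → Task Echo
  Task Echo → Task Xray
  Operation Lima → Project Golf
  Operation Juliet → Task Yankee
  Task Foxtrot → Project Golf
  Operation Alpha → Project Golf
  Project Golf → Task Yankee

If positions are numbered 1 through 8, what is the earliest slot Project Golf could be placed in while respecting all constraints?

4

Every operation that must precede Project Golf has to come before it. Tracing all chains that end at Project Golf, those operations are: Operation Alpha, Task Foxtrot, Operation Lima — 3 in total.
With 3 mandatory predecessors, the earliest Project Golf can sit is position 3+1 = 4, and placing just those 3 first achieves it.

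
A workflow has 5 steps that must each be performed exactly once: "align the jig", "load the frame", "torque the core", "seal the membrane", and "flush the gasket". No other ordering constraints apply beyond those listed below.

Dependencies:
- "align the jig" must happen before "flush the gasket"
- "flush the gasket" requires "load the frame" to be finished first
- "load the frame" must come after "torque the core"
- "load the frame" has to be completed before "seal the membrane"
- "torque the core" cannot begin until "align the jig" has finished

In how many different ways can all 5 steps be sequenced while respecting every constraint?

Only "align the jig" has no prerequisites, so it must go first.
Enumerating by repeatedly choosing an available step (one whose prerequisites are all placed) gives 2 distinct complete orderings.

2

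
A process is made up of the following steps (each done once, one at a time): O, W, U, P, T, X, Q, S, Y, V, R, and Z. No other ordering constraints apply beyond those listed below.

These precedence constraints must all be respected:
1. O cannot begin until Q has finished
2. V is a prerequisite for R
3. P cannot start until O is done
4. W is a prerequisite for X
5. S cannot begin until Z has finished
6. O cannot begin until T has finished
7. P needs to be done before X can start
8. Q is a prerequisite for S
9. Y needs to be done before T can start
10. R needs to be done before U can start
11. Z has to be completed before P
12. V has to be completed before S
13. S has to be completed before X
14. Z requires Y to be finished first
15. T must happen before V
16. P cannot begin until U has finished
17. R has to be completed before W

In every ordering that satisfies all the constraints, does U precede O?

U and O are not related by any chain of constraints.
A valid ordering placing O before U exists, so the answer is no.

No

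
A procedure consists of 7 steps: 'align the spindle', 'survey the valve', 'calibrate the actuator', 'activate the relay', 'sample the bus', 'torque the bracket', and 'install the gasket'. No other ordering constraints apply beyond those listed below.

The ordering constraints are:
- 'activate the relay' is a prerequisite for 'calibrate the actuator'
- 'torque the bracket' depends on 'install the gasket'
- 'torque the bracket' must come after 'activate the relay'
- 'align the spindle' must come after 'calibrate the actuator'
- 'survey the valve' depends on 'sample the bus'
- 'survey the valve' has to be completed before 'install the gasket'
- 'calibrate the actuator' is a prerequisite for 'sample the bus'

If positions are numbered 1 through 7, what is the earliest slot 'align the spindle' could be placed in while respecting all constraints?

3

Every step that must precede 'align the spindle' has to come before it. Tracing all chains that end at 'align the spindle', those steps are: 'calibrate the actuator', 'activate the relay' — 2 in total.
So at minimum 2 steps come before 'align the spindle', putting 'align the spindle' no earlier than position 3. That position is achievable by scheduling exactly those predecessors first.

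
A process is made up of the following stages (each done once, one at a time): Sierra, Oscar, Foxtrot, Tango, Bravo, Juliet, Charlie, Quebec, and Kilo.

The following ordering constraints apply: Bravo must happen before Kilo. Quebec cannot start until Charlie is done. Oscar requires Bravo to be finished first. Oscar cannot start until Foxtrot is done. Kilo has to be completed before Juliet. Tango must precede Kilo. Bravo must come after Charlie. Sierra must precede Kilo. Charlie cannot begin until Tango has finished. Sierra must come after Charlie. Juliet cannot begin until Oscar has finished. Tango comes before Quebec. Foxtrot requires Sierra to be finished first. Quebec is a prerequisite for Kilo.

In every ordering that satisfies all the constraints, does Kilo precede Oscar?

No chain of constraints connects Kilo to Oscar in either direction.
So Kilo can come before Oscar or after — it is not forced.

No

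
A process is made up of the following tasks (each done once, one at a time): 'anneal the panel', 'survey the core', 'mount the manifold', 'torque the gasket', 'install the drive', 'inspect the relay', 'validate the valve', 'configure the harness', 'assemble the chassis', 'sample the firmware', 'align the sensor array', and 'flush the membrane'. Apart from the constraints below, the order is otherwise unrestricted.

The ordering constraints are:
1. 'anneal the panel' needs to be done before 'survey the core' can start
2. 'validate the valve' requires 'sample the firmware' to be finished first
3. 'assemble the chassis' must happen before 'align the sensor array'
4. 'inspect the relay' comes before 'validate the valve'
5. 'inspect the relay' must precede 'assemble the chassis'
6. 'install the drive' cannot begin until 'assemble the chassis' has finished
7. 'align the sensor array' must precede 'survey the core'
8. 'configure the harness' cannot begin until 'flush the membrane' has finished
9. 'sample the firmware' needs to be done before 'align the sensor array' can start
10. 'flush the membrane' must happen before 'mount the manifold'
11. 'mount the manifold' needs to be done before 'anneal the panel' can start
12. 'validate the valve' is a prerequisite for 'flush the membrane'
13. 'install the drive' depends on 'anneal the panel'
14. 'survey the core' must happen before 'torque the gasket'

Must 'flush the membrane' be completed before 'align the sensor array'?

No

Nothing in the constraints links 'flush the membrane' and 'align the sensor array'; they are unordered relative to each other.
There exist valid orderings with 'align the sensor array' before 'flush the membrane', so 'flush the membrane' is not required to come first.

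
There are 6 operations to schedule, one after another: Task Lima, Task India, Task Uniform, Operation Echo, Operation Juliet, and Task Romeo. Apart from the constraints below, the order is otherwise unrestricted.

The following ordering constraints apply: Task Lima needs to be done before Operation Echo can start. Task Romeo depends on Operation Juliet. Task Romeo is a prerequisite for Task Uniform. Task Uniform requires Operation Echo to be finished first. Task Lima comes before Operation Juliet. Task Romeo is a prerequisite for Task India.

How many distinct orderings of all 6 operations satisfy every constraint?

Only Task Lima has no prerequisites, so it must go first.
Systematically extending each partial ordering one operation at a time and counting, there are 7 complete orderings.

7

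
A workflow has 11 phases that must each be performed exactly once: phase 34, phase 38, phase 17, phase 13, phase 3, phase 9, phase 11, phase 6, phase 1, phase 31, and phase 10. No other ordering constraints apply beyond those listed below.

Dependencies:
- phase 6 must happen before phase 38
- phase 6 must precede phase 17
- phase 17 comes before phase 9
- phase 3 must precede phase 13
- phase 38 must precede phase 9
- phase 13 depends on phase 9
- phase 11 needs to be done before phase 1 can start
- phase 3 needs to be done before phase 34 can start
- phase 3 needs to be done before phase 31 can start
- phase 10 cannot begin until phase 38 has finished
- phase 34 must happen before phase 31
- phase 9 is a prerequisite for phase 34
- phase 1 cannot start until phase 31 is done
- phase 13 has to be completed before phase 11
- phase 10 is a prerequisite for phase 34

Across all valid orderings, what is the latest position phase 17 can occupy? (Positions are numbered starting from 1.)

Following every chain forward from phase 17, the phases that must come later are phase 34, phase 13, phase 9, phase 11, phase 1, phase 31 — 6 of them.
So at least 6 phases follow phase 17, putting phase 17 no later than position 5. That position is achievable by scheduling everything else first.

5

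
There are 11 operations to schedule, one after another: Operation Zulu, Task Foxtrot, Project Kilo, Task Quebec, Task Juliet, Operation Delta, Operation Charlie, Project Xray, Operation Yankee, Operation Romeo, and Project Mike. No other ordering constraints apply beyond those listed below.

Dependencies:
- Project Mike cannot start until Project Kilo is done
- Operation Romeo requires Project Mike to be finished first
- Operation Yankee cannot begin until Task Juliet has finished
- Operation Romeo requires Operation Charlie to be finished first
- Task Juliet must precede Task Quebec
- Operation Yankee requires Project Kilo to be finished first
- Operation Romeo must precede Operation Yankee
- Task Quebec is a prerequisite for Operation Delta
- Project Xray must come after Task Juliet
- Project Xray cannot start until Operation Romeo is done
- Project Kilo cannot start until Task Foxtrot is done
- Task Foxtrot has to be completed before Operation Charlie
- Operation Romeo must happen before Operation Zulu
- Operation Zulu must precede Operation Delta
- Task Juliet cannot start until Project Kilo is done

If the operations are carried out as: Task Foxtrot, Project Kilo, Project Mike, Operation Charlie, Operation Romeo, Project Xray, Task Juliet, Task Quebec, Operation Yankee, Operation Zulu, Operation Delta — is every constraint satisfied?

No

Here Task Juliet comes after Project Xray.
Since Task Juliet is required before Project Xray, the ordering is invalid.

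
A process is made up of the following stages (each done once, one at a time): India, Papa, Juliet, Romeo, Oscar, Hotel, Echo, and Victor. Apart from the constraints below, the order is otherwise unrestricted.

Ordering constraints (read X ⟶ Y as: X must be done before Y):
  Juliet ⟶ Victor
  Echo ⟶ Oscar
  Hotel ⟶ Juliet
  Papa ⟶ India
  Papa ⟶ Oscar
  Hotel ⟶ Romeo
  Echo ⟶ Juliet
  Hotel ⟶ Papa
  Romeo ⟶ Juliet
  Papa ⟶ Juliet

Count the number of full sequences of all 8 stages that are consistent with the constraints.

2 stages have no prerequisites (Hotel, Echo), so any of them could come first.
Systematically extending each partial ordering one stage at a time and counting, there are 133 complete orderings.

133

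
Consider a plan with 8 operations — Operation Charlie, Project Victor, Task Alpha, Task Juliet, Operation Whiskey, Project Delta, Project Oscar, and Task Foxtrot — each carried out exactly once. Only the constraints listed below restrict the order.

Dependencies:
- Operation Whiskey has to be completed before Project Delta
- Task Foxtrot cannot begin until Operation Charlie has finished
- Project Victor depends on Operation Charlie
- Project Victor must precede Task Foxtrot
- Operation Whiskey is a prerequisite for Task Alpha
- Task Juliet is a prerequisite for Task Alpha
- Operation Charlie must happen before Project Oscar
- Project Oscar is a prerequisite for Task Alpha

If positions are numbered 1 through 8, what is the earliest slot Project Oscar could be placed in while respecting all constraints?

Working backwards through the constraints from Project Oscar, its only required predecessor is Operation Charlie.
So at minimum 1 operation comes before Project Oscar, putting Project Oscar no earlier than position 2. That position is achievable by scheduling exactly that predecessor first.

2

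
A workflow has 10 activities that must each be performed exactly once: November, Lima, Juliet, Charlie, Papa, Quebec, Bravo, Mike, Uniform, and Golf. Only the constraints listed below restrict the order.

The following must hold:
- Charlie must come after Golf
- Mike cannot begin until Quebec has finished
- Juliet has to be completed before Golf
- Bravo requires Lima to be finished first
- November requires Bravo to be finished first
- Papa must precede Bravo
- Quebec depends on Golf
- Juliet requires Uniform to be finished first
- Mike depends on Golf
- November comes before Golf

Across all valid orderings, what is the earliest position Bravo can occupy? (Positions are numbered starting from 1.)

3

The activities that are forced before Bravo, directly or transitively, are Lima, Papa. That's 2 activities.
With 2 mandatory predecessors, the earliest Bravo can sit is position 2+1 = 3, and placing just those 2 first achieves it.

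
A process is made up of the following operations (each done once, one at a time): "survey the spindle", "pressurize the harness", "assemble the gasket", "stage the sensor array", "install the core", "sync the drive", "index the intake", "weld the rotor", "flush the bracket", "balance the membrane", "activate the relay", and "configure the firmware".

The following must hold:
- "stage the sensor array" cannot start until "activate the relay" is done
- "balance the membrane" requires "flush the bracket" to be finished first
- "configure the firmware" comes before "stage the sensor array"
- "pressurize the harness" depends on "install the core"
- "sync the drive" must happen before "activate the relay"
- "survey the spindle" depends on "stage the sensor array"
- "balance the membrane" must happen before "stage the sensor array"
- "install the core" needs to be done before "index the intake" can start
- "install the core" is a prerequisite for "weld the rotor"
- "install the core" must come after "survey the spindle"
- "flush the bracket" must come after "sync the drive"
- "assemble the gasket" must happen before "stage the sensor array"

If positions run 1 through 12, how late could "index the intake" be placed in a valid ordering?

Nothing depends on "index the intake", so it can be the final operation, position 12.

12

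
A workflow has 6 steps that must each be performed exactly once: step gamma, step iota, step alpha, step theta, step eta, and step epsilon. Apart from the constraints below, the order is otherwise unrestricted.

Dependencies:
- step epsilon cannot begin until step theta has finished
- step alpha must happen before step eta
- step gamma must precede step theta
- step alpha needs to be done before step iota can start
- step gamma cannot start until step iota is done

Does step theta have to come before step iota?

There is a chain step iota → step gamma → step theta, which puts step iota before step theta.
So step theta does not have to come before step iota — it cannot.

No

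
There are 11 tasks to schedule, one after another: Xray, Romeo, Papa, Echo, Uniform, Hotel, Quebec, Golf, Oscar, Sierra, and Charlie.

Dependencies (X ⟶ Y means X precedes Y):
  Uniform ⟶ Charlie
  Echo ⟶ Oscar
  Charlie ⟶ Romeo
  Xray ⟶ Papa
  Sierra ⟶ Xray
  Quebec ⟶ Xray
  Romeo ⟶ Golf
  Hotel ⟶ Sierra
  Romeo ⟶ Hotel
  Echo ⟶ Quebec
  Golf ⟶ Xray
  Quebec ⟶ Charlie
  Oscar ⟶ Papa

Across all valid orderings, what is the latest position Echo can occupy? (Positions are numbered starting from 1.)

2

Following every chain forward from Echo, the tasks that must come later are Xray, Romeo, Papa, Hotel, Quebec, Golf, Oscar, Sierra, Charlie — 9 of them.
With 9 mandatory successors out of 11 tasks total, the latest slot for Echo is 11−9 = 2, and it's reachable by doing all non-successors before Echo.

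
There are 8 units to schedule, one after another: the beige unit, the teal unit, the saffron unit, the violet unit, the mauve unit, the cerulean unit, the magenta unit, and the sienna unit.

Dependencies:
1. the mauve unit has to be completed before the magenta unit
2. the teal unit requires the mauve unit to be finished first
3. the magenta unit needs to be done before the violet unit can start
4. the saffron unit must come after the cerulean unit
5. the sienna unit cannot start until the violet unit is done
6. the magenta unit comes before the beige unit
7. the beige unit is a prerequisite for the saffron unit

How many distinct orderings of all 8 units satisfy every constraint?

218

The units with no prerequisites are the mauve unit, the cerulean unit; any of them can be placed first.
Enumerating by repeatedly choosing an available unit (one whose prerequisites are all placed) gives 218 distinct complete orderings.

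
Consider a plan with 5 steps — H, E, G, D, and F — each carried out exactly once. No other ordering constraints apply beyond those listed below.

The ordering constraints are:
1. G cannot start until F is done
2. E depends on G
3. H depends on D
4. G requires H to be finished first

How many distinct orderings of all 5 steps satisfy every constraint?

3

2 steps have no prerequisites (D, F), so any of them could come first.
Systematically extending each partial ordering one step at a time and counting, there are 3 complete orderings.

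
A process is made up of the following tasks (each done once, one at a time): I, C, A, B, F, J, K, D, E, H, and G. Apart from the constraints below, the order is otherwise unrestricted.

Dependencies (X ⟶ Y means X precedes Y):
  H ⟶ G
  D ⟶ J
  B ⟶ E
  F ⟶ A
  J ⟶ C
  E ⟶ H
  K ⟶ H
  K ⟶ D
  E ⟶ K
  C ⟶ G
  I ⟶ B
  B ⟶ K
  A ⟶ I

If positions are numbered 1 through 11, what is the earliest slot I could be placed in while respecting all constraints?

3

Every task that must precede I has to come before it. Tracing all chains that end at I, those tasks are: A, F — 2 in total.
With 2 mandatory predecessors, the earliest I can sit is position 2+1 = 3, and placing just those 2 first achieves it.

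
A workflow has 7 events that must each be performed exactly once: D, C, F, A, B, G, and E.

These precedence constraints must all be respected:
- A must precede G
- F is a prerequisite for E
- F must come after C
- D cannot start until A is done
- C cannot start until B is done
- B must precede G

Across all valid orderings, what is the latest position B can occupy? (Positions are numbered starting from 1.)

3

Every event that must follow B has to come after it. Tracing all chains starting from B, those events are: C, F, G, E — 4 in total.
So at least 4 events follow B, putting B no later than position 3. That position is achievable by scheduling everything else first.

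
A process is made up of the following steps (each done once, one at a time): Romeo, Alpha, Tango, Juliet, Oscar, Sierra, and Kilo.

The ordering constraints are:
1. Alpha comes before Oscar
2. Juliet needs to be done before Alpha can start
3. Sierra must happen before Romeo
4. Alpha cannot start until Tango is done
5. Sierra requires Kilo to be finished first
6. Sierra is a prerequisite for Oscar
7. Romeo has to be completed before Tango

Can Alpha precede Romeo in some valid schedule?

No

Following Romeo → Tango → Alpha, Romeo must precede Alpha in every valid ordering.
Hence Alpha can never be scheduled before Romeo.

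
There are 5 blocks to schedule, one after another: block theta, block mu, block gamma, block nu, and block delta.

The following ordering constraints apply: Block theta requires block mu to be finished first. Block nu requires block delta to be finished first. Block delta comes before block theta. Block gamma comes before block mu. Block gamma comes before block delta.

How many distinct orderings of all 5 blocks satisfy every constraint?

Block gamma is the only block with nothing required before it, so every ordering starts there.
Enumerating by repeatedly choosing an available block (one whose prerequisites are all placed) gives 5 distinct complete orderings.

5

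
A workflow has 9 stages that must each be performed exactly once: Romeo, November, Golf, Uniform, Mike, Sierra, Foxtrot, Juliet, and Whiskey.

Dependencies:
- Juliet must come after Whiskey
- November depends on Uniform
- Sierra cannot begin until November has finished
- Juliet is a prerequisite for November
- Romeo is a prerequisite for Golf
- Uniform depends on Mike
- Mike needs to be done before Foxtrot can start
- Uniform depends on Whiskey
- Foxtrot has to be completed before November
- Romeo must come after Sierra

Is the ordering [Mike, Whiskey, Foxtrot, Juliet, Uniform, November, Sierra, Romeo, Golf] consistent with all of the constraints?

Every stated constraint is respected: Mike sits at position 1, ahead of Uniform at position 5, and each of the other listed pairs likewise has the predecessor earlier in the sequence.

Yes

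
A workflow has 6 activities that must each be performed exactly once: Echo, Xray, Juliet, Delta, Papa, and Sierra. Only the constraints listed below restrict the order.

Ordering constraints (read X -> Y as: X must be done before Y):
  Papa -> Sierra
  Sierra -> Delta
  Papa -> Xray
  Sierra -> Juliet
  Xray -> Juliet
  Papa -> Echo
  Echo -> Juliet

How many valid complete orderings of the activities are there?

Papa is the only activity with nothing required before it, so every ordering starts there.
Systematically extending each partial ordering one activity at a time and counting, there are 18 complete orderings.

18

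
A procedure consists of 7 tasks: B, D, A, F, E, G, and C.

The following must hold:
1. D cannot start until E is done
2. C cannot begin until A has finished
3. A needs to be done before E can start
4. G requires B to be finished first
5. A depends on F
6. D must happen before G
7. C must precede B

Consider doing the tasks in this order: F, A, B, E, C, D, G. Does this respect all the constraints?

No

The sequence places B ahead of C.
But one of the constraints requires C before B, so this ordering violates it.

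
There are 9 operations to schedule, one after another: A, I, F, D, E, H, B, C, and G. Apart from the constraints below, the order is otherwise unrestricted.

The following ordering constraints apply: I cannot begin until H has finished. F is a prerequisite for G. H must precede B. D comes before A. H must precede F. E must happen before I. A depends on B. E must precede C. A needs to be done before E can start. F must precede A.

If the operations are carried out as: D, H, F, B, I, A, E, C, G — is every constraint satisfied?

No

In the proposed order, I appears before E.
But one of the constraints requires E before I, so this ordering violates it.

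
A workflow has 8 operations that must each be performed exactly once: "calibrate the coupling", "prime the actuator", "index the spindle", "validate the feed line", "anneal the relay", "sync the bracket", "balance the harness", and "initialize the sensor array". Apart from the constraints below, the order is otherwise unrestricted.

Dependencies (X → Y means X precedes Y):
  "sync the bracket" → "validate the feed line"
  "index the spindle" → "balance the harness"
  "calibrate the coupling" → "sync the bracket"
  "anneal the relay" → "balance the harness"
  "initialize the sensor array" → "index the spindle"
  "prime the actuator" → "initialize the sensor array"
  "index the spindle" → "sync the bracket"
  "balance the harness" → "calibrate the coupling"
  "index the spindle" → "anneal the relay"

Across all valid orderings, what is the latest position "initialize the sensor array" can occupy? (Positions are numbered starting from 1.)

2

The operations that are forced after "initialize the sensor array", directly or by a chain of constraints, are "calibrate the coupling", "index the spindle", "validate the feed line", "anneal the relay", "sync the bracket", "balance the harness". That's 6 operations.
So at least 6 operations follow "initialize the sensor array", putting "initialize the sensor array" no later than position 2. That position is achievable by scheduling everything else first.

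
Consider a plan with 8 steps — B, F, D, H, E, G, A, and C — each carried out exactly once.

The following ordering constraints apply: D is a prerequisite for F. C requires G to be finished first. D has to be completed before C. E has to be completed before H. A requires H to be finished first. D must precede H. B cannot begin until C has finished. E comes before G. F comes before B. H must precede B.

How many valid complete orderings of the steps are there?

111

The steps with no prerequisites are D, E; any of them can be placed first.
Counting all ways to extend the partial order to a total order gives 111.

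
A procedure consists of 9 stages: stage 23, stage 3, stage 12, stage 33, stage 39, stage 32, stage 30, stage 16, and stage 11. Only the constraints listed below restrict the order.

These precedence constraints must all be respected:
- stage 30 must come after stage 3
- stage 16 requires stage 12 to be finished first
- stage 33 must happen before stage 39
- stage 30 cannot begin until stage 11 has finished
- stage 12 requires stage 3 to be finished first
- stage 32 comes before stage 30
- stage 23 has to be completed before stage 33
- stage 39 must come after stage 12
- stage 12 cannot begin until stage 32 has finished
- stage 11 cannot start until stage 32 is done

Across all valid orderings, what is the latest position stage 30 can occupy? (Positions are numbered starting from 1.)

Stage 30 has no required successors, so nothing stops it from going last (position 9).

9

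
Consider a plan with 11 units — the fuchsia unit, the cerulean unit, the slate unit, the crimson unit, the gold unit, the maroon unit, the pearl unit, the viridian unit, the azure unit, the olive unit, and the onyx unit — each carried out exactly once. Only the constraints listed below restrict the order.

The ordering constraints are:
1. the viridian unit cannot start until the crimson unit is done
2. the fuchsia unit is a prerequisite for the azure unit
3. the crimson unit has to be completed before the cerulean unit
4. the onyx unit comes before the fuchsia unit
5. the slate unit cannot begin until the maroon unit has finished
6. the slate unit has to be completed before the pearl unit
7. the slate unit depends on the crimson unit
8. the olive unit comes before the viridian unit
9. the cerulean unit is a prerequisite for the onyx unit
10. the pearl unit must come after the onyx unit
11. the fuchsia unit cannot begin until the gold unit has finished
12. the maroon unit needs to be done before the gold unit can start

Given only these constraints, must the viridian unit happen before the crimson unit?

No

In fact the dependencies run the other way: the crimson unit → the viridian unit.
So the viridian unit does not have to come before the crimson unit — it cannot.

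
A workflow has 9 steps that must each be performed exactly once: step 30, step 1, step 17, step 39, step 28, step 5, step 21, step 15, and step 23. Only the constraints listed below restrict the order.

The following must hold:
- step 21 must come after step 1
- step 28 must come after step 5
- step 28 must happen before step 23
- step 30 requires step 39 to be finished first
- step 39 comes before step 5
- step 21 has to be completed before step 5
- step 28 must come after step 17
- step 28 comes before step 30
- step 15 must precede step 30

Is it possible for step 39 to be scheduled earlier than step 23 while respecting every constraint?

Yes

Every valid ordering already has step 39 before step 23 (the constraints require it), so in particular at least one does.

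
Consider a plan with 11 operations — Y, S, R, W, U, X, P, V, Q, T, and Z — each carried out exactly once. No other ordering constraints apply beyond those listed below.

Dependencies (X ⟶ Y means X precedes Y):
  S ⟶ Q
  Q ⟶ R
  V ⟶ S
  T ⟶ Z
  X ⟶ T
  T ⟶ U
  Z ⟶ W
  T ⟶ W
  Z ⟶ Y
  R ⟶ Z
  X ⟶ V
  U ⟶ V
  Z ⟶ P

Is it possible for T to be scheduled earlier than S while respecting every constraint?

The constraints force T before S, so yes — every valid ordering has T earlier.

Yes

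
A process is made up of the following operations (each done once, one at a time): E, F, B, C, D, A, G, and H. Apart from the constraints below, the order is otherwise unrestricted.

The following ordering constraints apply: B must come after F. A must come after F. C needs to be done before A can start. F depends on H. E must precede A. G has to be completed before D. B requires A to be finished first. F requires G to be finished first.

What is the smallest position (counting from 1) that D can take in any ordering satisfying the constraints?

Working backwards through the constraints from D, its only required predecessor is G.
So at minimum 1 operation comes before D, putting D no earlier than position 2. That position is achievable by scheduling exactly that predecessor first.

2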